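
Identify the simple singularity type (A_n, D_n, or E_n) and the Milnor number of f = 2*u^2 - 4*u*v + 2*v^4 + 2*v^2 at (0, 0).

Type A_3, Milnor number mu = 3.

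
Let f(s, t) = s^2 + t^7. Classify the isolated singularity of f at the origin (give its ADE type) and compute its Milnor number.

The Hessian of f at 0 is [[2, 0], [0, 0]] with rank 1, so corank 1. A Groebner basis of the Jacobian ideal J(f) in C{s,t} is {t^6, s}; counting standard monomials gives mu = 6. Corank 1: A-series; mu = 6 gives A_6.

Type A6, Milnor number mu = 6.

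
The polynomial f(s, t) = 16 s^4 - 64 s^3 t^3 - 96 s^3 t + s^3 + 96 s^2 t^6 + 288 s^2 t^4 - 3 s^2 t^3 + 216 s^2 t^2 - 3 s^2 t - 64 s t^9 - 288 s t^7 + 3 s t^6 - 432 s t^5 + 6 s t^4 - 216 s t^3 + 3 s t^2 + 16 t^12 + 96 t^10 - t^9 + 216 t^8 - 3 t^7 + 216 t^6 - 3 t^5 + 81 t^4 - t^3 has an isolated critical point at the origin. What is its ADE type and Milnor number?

Type E_{6}, Milnor number mu = 6.

The Hessian of f at 0 has rank 0. Corank 2; j^3 = (s - t)^3 is a perfect cube, so E-series; the 4-jet and mu = 6 give E_6.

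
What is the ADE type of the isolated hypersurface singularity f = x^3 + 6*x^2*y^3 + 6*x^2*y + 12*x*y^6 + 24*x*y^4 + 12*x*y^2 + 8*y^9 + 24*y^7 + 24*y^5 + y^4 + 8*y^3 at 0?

The Hessian of f at 0 has rank 0. Corank 2; j^3 = (x + 2*y)^3 is a perfect cube, so E-series; the 4-jet and mu = 6 give E_6.

E6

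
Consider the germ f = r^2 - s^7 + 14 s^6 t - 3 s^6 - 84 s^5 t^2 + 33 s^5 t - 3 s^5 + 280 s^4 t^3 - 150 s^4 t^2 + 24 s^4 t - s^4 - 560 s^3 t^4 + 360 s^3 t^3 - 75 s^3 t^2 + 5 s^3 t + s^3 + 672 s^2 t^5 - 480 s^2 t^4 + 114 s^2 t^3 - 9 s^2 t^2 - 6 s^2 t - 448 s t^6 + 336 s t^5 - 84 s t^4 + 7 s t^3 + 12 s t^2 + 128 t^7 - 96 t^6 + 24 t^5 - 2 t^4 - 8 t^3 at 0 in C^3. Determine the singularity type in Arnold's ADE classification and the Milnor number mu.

Type E_7, Milnor number mu = 7.

The Hessian of f at 0 is [[0, 0, 0], [0, 0, 0], [0, 0, 2]] with rank 1, so corank 2. A Groebner basis of the Jacobian ideal J(f) in C{s,t,r} is {3*s^2 - 12*s*t + t^4 - t^3 + 12*t^2, s^3 - 18*s^2 + 72*s*t - 2*t^3 - 72*t^2, s^2*t - 7*s^2 + 28*s*t - 5*t^3/3 - 28*t^2, -2*s^2 + s*t^2 + 8*s*t - 4*t^3/3 - 8*t^2, r}; counting standard monomials gives mu = 7. Corank 2; j^3 = (s - 2*t)^3 is a perfect cube, so E-series; the 4-jet and mu = 7 give E_7.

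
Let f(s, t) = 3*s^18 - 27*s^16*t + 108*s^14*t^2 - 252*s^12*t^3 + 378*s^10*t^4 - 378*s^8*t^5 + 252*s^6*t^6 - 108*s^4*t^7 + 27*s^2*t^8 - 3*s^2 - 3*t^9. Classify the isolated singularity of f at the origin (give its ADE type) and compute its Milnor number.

The Hessian of f at 0 has rank 1. Corank 1: A-series; mu = 8 gives A_8.

Type A_8, Milnor number mu = 8.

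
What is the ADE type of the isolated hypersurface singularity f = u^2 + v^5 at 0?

A_4

The Hessian of f at 0 is [[2, 0], [0, 0]] with rank 1, so corank 1. A Groebner basis of the Jacobian ideal J(f) in C{u,v} is {v^4, u}; counting standard monomials gives mu = 4. Corank 1: A-series; mu = 4 gives A_4.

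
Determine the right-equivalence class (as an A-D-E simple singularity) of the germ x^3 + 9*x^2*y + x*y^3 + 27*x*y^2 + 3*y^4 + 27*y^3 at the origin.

The Hessian of f at 0 has rank 0. Corank 2; j^3 = (x + 3*y)^3 is a perfect cube, so E-series; the 4-jet and mu = 7 give E_7.

E_7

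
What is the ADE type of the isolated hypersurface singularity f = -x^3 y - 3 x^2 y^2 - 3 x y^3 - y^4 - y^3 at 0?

E_7

The Hessian of f at 0 is [[0, 0], [0, 0]] with rank 0, so corank 2. A Groebner basis of the Jacobian ideal J(f) in C{x,y} is {x^3 - 3*x*y^2 + 3*y^2, x^2*y + 2*x*y^2, y^3}; counting standard monomials gives mu = 7. Corank 2; j^3 = -y^3 is a perfect cube, so E-series; the 4-jet and mu = 7 give E_7.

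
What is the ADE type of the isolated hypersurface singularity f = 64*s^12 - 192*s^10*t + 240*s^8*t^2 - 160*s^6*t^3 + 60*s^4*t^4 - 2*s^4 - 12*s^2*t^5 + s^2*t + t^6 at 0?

D_{7}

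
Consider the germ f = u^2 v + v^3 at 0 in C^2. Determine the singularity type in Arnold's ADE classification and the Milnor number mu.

Type D_4, Milnor number mu = 4.

The Hessian of f at 0 is [[0, 0], [0, 0]] with rank 0, so corank 2. A Groebner basis of the Jacobian ideal J(f) in C{u,v} is {v^3, u^2 + 3*v^2, u*v}; counting standard monomials gives mu = 4. Corank 2; j^3 = v*(u^2 + v^2) splits into three distinct lines over C (the quadratic factor has nonzero discriminant), so D_4.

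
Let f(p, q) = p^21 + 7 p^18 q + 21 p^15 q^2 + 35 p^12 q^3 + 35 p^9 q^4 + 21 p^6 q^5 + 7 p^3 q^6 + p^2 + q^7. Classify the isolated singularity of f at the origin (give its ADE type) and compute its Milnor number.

Type A_6, Milnor number mu = 6.

The Hessian of f at 0 has rank 1. Corank 1: A-series; mu = 6 gives A_6.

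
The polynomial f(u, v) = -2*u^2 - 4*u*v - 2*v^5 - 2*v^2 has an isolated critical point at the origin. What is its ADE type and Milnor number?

Type A4, Milnor number mu = 4.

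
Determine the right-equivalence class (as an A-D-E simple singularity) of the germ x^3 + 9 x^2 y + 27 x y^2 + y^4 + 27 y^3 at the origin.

E6

The Hessian of f at 0 has rank 0. Corank 2; j^3 = (x + 3*y)^3 is a perfect cube, so E-series; the 4-jet and mu = 6 give E_6.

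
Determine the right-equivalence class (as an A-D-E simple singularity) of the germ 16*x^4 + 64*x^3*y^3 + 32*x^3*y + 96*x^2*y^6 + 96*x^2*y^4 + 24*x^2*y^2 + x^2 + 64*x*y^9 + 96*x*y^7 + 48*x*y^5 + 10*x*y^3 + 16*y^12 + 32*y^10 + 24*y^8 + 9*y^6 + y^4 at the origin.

A_{3}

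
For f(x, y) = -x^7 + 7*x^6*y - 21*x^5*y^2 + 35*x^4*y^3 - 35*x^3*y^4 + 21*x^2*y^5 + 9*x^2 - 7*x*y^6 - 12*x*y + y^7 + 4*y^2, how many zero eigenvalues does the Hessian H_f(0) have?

1

Hessian at 0 has rank 1.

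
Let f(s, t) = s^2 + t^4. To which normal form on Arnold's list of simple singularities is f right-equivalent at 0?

The Hessian of f at 0 has rank 1. Corank 1: A-series; mu = 3 gives A_3.

A_{3}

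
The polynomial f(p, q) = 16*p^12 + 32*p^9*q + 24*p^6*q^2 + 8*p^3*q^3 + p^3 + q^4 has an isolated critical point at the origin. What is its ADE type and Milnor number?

Type E6, Milnor number mu = 6.

The Hessian of f at 0 is [[0, 0], [0, 0]] with rank 0, so corank 2. A Groebner basis of the Jacobian ideal J(f) in C{p,q} is {q^3, p^2}; counting standard monomials gives mu = 6. Corank 2; j^3 = p^3 is a perfect cube, so E-series; the 4-jet and mu = 6 give E_6.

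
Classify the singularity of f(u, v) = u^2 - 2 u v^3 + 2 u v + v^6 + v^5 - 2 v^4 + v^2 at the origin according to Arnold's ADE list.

The Hessian of f at 0 has rank 1. Corank 1: A-series; mu = 4 gives A_4.

A4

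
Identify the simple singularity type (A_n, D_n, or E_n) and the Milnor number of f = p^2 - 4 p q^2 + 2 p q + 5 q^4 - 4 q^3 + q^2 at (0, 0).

Type A_3, Milnor number mu = 3.

The Hessian of f at 0 has rank 1. Corank 1: A-series; mu = 3 gives A_3.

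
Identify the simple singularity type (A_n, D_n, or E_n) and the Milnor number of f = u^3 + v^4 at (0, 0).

Type E_{6}, Milnor number mu = 6.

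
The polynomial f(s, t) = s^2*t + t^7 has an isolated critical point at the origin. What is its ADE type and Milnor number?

Type D_8, Milnor number mu = 8.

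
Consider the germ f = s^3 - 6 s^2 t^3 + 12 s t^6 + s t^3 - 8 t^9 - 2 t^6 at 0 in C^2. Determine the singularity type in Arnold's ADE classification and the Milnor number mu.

The Hessian of f at 0 has rank 0. Corank 2; j^3 = s^3 is a perfect cube, so E-series; the 4-jet and mu = 7 give E_7.

Type E7, Milnor number mu = 7.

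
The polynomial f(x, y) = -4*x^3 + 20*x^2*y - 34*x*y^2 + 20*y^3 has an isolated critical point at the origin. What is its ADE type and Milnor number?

The Hessian of f at 0 is [[0, 0], [0, 0]] with rank 0, so corank 2. A Groebner basis of the Jacobian ideal J(f) in C{x,y} is {y^3, x^2 - 11*y^2/2, x*y - 5*y^2/2}; counting standard monomials gives mu = 4. Corank 2; j^3 = -2*(x - 2*y)*(2*x^2 - 6*x*y + 5*y^2) splits into three distinct lines over C (the quadratic factor has nonzero discriminant), so D_4.

Type D_{4}, Milnor number mu = 4.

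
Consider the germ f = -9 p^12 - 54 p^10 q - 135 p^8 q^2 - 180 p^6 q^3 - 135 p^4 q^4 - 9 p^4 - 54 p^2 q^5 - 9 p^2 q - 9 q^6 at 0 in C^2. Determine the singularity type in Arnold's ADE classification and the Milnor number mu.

The Hessian of f at 0 is [[0, 0], [0, 0]] with rank 0, so corank 2. A Groebner basis of the Jacobian ideal J(f) in C{p,q} is {p^2/6 + q^5, p^3, p*q}; counting standard monomials gives mu = 7. Corank 2; j^3 = -9*p^2*q has shape L^2 M (L != M), so D-series; mu = 7 gives D_7.

Type D_{7}, Milnor number mu = 7.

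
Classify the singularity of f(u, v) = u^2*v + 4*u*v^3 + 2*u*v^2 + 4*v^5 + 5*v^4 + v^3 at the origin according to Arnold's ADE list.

The Hessian of f at 0 is [[0, 0], [0, 0]] with rank 0, so corank 2. A Groebner basis of the Jacobian ideal J(f) in C{u,v} is {u*v^2 - u*v/2 - v^2/2, u*v/2 + v^3 + v^2/2, u^2 - v^2}; counting standard monomials gives mu = 5. Corank 2; j^3 = v*(u + v)^2 has shape L^2 M (L != M), so D-series; mu = 5 gives D_5.

D5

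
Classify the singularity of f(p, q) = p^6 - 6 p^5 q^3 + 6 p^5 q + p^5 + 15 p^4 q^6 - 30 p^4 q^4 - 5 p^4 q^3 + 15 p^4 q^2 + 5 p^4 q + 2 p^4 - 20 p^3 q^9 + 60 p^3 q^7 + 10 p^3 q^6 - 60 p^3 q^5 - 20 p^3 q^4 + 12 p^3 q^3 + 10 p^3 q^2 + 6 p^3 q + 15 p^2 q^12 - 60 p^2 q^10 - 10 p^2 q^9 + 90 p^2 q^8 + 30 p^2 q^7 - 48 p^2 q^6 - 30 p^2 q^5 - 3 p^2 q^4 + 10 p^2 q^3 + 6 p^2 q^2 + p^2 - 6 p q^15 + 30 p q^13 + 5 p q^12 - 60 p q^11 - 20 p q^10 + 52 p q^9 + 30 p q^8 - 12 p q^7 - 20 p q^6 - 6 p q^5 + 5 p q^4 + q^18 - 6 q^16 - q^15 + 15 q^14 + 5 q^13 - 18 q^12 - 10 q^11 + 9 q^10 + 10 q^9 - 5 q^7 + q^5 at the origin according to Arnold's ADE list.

The Hessian of f at 0 is [[2, 0], [0, 0]] with rank 1, so corank 1. A Groebner basis of the Jacobian ideal J(f) in C{p,q} is {q^4, p}; counting standard monomials gives mu = 4. Corank 1: A-series; mu = 4 gives A_4.

A4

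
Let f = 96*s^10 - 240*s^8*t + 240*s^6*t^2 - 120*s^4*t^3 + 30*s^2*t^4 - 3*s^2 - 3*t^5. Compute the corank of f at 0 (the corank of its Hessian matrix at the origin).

Hessian at 0 has rank 1.

1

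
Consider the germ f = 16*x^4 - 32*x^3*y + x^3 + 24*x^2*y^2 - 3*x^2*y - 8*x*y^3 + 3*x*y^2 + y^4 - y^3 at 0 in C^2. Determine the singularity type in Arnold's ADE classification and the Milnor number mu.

The Hessian of f at 0 has rank 0. Corank 2; j^3 = (x - y)^3 is a perfect cube, so E-series; the 4-jet and mu = 6 give E_6.

Type E_{6}, Milnor number mu = 6.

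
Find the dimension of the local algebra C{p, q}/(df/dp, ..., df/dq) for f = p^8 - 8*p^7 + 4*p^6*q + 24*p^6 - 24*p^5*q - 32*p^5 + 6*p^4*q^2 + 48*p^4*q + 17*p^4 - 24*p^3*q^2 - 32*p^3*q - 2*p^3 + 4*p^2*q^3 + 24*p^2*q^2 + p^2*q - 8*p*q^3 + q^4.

5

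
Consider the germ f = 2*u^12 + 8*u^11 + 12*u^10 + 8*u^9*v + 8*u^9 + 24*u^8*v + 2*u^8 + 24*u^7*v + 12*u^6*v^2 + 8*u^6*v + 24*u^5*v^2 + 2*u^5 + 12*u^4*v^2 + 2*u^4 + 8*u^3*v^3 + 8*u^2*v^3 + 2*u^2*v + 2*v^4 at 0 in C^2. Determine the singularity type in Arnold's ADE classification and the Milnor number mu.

Type D_{5}, Milnor number mu = 5.

The Hessian of f at 0 has rank 0. Corank 2; j^3 = 2*u^2*v has shape L^2 M (L != M), so D-series; mu = 5 gives D_5.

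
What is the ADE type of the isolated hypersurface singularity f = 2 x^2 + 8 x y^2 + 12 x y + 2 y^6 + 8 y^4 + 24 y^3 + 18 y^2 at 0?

The Hessian of f at 0 is [[4, 12], [12, 36]] with rank 1, so corank 1. A Groebner basis of the Jacobian ideal J(f) in C{x,y} is {x^3 + 27*x^2/2 + 135*x*y/2 - 81*x/2 - 243*y/2, x^2*y - 3*x^2 - 27*x*y/2 + 27*x/4 + 81*y/4, x/2 + y^2 + 3*y/2}; counting standard monomials gives mu = 5. Corank 1: A-series; mu = 5 gives A_5.

A_{5}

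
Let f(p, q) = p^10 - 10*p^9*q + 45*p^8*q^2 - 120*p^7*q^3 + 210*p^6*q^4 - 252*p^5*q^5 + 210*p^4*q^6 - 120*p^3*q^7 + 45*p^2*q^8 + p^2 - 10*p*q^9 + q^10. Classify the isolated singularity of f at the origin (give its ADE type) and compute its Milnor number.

The Hessian of f at 0 has rank 1. Corank 1: A-series; mu = 9 gives A_9.

Type A9, Milnor number mu = 9.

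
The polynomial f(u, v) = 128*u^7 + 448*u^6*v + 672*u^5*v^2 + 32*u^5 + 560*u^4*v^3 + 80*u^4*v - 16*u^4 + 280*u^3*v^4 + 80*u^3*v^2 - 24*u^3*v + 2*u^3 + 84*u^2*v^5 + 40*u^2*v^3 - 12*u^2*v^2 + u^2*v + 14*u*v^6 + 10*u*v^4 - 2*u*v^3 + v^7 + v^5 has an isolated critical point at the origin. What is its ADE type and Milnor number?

Type D8, Milnor number mu = 8.

The Hessian of f at 0 has rank 0. Corank 2; j^3 = u^2*(2*u + v) has shape L^2 M (L != M), so D-series; mu = 8 gives D_8.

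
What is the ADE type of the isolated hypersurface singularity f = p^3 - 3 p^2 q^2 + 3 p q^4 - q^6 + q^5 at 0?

E_{8}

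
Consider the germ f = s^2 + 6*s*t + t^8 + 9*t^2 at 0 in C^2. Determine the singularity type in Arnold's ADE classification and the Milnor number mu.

Type A_7, Milnor number mu = 7.

The Hessian of f at 0 has rank 1. Corank 1: A-series; mu = 7 gives A_7.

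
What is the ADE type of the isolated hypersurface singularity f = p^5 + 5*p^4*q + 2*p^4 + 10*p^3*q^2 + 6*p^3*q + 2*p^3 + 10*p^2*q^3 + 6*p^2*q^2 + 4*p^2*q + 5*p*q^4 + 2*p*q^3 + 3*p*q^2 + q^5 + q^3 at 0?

The Hessian of f at 0 is [[0, 0], [0, 0]] with rank 0, so corank 2. A Groebner basis of the Jacobian ideal J(f) in C{p,q} is {q^3, p^2 - 3*q^2/2, p*q + 3*q^2/2}; counting standard monomials gives mu = 4. Corank 2; j^3 = (p + q)*(2*p^2 + 2*p*q + q^2) splits into three distinct lines over C (the quadratic factor has nonzero discriminant), so D_4.

D4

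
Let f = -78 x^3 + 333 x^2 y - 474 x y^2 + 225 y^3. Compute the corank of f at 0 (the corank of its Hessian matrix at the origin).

Hessian at 0 has rank 0.

2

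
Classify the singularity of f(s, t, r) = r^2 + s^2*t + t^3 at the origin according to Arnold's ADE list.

D_4

The Hessian of f at 0 has rank 1. Corank 2; j^3 = t*(s^2 + t^2) splits into three distinct lines over C (the quadratic factor has nonzero discriminant), so D_4.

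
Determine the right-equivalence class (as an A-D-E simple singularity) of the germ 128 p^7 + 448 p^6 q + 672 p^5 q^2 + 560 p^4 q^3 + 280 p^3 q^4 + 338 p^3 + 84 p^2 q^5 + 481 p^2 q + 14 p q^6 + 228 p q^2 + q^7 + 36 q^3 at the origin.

D8

The Hessian of f at 0 has rank 0. Corank 2; j^3 = (2*p + q)*(13*p + 6*q)^2 has shape L^2 M (L != M), so D-series; mu = 8 gives D_8.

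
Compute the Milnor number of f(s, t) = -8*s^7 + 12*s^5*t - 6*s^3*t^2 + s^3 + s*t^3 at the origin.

The Hessian of f at 0 is [[0, 0], [0, 0]] with rank 0, so corank 2. A Groebner basis of the Jacobian ideal J(f) in C{s,t} is {s^3, s*t^2, 3*s^2 + t^3}; counting standard monomials gives mu = 7. Corank 2; j^3 = s^3 is a perfect cube, so E-series; the 4-jet and mu = 7 give E_7.

7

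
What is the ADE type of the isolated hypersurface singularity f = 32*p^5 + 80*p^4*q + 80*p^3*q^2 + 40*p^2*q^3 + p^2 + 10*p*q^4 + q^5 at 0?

A_4

The Hessian of f at 0 is [[2, 0], [0, 0]] with rank 1, so corank 1. A Groebner basis of the Jacobian ideal J(f) in C{p,q} is {q^4, p}; counting standard monomials gives mu = 4. Corank 1: A-series; mu = 4 gives A_4.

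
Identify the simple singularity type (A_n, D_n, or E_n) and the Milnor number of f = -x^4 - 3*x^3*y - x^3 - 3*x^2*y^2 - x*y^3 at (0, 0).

Type E_7, Milnor number mu = 7.

The Hessian of f at 0 has rank 0. Corank 2; j^3 = -x^3 is a perfect cube, so E-series; the 4-jet and mu = 7 give E_7.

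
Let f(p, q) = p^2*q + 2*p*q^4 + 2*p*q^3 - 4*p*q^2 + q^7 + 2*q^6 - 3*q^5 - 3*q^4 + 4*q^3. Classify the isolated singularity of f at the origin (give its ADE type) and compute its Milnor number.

Type D_{5}, Milnor number mu = 5.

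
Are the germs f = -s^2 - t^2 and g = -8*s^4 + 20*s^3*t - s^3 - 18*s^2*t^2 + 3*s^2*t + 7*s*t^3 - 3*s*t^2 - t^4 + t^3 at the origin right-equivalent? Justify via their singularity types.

No.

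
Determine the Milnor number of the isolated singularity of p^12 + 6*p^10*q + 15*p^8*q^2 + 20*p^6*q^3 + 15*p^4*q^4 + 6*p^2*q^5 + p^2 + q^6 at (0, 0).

The Hessian of f at 0 has rank 1. Corank 1: A-series; mu = 5 gives A_5.

5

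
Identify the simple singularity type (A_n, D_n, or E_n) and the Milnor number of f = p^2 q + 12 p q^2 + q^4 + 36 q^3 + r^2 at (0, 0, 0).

The Hessian of f at 0 has rank 1. Corank 2; j^3 = q*(p + 6*q)^2 has shape L^2 M (L != M), so D-series; mu = 5 gives D_5.

Type D_{5}, Milnor number mu = 5.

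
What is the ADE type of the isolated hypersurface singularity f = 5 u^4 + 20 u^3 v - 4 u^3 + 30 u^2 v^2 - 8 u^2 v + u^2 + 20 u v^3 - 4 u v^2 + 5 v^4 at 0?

A3

The Hessian of f at 0 has rank 1. Corank 1: A-series; mu = 3 gives A_3.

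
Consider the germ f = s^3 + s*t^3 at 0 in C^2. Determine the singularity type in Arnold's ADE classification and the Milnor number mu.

Type E_7, Milnor number mu = 7.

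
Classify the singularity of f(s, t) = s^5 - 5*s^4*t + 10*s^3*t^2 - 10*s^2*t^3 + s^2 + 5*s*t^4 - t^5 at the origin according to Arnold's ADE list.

A4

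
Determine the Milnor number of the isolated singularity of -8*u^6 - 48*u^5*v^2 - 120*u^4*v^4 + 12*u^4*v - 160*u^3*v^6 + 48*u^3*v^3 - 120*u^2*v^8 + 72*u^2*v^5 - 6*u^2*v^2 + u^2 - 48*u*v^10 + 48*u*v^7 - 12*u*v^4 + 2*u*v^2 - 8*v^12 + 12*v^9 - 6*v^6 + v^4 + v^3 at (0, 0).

The Hessian of f at 0 has rank 1. Corank 1: A-series; mu = 2 gives A_2.

2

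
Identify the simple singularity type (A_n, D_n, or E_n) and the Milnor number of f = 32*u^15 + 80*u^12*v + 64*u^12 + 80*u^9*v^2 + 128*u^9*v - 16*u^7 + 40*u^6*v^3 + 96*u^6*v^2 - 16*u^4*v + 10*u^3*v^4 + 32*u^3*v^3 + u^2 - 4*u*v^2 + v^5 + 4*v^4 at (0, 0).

Type A_{4}, Milnor number mu = 4.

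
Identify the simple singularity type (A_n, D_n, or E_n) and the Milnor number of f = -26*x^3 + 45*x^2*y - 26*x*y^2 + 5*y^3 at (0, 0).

Type D_4, Milnor number mu = 4.

The Hessian of f at 0 has rank 0. Corank 2; j^3 = -(2*x - y)*(13*x^2 - 16*x*y + 5*y^2) splits into three distinct lines over C (the quadratic factor has nonzero discriminant), so D_4.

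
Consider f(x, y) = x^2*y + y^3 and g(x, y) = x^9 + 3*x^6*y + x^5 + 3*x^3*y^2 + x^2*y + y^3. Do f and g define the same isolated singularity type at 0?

The Hessian of f at 0 has rank 0. Corank 2; j^3 = y*(x^2 + y^2) splits into three distinct lines over C (the quadratic factor has nonzero discriminant), so D_4. The Hessian of g at 0 has rank 0. Corank 2; j^3 = y*(x^2 + y^2) splits into three distinct lines over C (the quadratic factor has nonzero discriminant), so D_4. Both have type D_4, hence right-equivalent.

Yes.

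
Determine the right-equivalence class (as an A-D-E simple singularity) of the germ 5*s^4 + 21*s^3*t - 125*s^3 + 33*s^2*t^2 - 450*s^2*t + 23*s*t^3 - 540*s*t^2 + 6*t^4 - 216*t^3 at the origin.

E_{7}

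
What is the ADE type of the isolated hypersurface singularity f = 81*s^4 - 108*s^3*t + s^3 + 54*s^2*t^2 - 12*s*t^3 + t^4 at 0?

The Hessian of f at 0 has rank 0. Corank 2; j^3 = s^3 is a perfect cube, so E-series; the 4-jet and mu = 6 give E_6.

E_{6}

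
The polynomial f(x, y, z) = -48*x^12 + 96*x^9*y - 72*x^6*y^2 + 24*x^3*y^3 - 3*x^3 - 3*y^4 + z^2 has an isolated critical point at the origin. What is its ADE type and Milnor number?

Type E6, Milnor number mu = 6.

The Hessian of f at 0 has rank 1. Corank 2; j^3 = -3*x^3 is a perfect cube, so E-series; the 4-jet and mu = 6 give E_6.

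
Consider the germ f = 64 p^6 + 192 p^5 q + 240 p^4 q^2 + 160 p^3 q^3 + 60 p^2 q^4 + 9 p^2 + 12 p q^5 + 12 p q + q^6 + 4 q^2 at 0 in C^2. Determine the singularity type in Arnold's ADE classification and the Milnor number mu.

Type A5, Milnor number mu = 5.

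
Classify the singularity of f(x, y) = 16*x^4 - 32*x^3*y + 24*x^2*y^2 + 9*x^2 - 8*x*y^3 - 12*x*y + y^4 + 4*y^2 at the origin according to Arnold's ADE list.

A_{3}

The Hessian of f at 0 has rank 1. Corank 1: A-series; mu = 3 gives A_3.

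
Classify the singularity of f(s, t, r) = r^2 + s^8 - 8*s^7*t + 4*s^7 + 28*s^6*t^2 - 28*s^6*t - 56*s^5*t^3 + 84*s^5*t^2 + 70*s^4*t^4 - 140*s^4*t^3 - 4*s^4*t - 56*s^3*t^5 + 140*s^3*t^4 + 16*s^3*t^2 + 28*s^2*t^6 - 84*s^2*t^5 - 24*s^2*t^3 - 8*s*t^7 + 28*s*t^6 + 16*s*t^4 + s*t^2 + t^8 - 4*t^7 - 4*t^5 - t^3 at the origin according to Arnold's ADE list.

The Hessian of f at 0 is [[0, 0, 0], [0, 0, 0], [0, 0, 2]] with rank 1, so corank 2. A Groebner basis of the Jacobian ideal J(f) in C{s,t,r} is {s^4 - 4*s*t^2 - s*t/2 - 3*t^2/2, s^3*t - s*t^2 - t^2/2, s^2*t^2, t^3, r}; counting standard monomials gives mu = 9. Corank 2; j^3 = t^2*(s - t) has shape L^2 M (L != M), so D-series; mu = 9 gives D_9.

D_9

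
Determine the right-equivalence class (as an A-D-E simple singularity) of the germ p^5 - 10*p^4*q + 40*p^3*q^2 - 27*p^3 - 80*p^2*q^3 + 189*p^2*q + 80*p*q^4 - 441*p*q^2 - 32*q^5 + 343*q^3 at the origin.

The Hessian of f at 0 is [[0, 0], [0, 0]] with rank 0, so corank 2. A Groebner basis of the Jacobian ideal J(f) in C{p,q} is {q^5, p*q^3 - 9*q^4/4, p^2 - 14*p*q/3 + 49*q^2/9}; counting standard monomials gives mu = 8. Corank 2; j^3 = -(3*p - 7*q)^3 is a perfect cube, so E-series; the 5-jet and mu = 8 give E_8.

E_{8}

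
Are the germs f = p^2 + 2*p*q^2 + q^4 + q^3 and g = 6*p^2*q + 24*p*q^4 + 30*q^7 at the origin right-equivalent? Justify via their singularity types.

The Hessian of f at 0 has rank 1. Corank 1: A-series; mu = 2 gives A_2. The Hessian of g at 0 has rank 0. Corank 2; j^3 = 6*p^2*q has shape L^2 M (L != M), so D-series; mu = 8 gives D_8. f is A_2 but g is D_8, hence not right-equivalent.

No.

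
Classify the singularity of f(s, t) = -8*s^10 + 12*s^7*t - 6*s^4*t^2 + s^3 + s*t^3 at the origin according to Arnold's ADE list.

E7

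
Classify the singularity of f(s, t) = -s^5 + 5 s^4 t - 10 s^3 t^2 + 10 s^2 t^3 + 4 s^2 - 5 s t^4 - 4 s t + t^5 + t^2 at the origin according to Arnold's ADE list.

A_4

The Hessian of f at 0 has rank 1. Corank 1: A-series; mu = 4 gives A_4.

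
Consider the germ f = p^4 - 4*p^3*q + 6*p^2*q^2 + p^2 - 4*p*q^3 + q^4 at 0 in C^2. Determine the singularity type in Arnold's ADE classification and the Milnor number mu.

Type A_3, Milnor number mu = 3.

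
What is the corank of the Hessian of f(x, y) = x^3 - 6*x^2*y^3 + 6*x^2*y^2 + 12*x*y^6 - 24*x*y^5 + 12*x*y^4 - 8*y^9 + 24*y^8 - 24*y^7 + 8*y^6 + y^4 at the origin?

2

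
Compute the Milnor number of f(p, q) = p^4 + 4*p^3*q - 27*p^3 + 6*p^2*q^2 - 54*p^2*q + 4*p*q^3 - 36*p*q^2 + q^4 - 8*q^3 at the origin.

6

The Hessian of f at 0 is [[0, 0], [0, 0]] with rank 0, so corank 2. A Groebner basis of the Jacobian ideal J(f) in C{p,q} is {q^4, p*q^2 + 7*q^3/9, p^2 + 4*p*q/3 + 4*q^2/9}; counting standard monomials gives mu = 6. Corank 2; j^3 = -(3*p + 2*q)^3 is a perfect cube, so E-series; the 4-jet and mu = 6 give E_6.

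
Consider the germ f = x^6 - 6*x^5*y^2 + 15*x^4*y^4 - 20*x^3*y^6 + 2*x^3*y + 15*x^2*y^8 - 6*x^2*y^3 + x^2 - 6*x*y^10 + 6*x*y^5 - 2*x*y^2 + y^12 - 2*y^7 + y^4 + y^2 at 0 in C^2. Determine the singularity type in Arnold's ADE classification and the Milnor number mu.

Type A_1, Milnor number mu = 1.

The Hessian of f at 0 is [[2, 0], [0, 2]] with rank 2, so corank 0. A Groebner basis of the Jacobian ideal J(f) in C{x,y} is {x, y}; counting standard monomials gives mu = 1. Corank 0: nondegenerate Morse point, so A_1.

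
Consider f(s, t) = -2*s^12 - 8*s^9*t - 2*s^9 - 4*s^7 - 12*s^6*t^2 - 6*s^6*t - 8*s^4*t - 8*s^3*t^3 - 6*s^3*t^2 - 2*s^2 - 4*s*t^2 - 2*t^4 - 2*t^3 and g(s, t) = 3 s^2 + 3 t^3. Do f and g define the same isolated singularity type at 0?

The Hessian of f at 0 has rank 1. Corank 1: A-series; mu = 2 gives A_2. The Hessian of g at 0 has rank 1. Corank 1: A-series; mu = 2 gives A_2. Both have type A_2, hence right-equivalent.

Yes.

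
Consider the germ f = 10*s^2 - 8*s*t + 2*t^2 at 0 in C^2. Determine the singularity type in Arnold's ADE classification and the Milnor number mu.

Type A_{1}, Milnor number mu = 1.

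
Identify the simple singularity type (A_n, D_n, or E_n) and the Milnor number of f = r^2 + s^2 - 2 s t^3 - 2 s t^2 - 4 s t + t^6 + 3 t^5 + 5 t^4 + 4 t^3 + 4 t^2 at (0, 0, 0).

Type A4, Milnor number mu = 4.

The Hessian of f at 0 has rank 2. Corank 1: A-series; mu = 4 gives A_4.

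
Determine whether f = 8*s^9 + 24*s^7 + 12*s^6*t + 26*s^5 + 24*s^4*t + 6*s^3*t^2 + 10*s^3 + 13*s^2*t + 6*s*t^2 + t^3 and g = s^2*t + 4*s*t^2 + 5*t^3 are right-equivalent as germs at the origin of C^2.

The Hessian of f at 0 has rank 0. Corank 2; j^3 = (2*s + t)*(5*s^2 + 4*s*t + t^2) splits into three distinct lines over C (the quadratic factor has nonzero discriminant), so D_4. The Hessian of g at 0 has rank 0. Corank 2; j^3 = t*(s^2 + 4*s*t + 5*t^2) splits into three distinct lines over C (the quadratic factor has nonzero discriminant), so D_4. Both have type D_4, hence right-equivalent.

Yes.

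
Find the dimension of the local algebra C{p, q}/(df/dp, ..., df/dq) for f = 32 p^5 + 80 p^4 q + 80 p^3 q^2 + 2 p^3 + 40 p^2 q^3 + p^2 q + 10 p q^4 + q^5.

6

The Hessian of f at 0 has rank 0. Corank 2; j^3 = p^2*(2*p + q) has shape L^2 M (L != M), so D-series; mu = 6 gives D_6.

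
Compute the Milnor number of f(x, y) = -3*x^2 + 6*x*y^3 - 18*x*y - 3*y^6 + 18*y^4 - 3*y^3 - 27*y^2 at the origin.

2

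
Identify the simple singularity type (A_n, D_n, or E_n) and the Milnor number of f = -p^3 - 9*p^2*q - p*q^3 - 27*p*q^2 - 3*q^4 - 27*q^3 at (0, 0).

The Hessian of f at 0 is [[0, 0], [0, 0]] with rank 0, so corank 2. A Groebner basis of the Jacobian ideal J(f) in C{p,q} is {p^3 + 9*p^2*q + 162*p^2 + 972*p*q + 1458*q^2, -9*p^2 + p*q^2 - 54*p*q - 81*q^2, 3*p^2 + 18*p*q + q^3 + 27*q^2}; counting standard monomials gives mu = 7. Corank 2; j^3 = -(p + 3*q)^3 is a perfect cube, so E-series; the 4-jet and mu = 7 give E_7.

Type E_7, Milnor number mu = 7.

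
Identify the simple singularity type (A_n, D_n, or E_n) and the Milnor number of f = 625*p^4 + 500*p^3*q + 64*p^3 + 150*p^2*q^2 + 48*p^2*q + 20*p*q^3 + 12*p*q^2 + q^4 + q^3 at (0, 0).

Type E6, Milnor number mu = 6.

The Hessian of f at 0 has rank 0. Corank 2; j^3 = (4*p + q)^3 is a perfect cube, so E-series; the 4-jet and mu = 6 give E_6.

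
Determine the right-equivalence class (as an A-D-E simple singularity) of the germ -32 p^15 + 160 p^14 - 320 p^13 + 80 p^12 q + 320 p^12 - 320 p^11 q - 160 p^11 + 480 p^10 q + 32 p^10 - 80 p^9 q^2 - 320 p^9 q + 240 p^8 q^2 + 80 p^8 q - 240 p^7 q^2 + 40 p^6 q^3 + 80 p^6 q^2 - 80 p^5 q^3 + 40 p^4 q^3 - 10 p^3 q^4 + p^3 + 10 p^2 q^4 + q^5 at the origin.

The Hessian of f at 0 is [[0, 0], [0, 0]] with rank 0, so corank 2. A Groebner basis of the Jacobian ideal J(f) in C{p,q} is {q^4, p^2}; counting standard monomials gives mu = 8. Corank 2; j^3 = p^3 is a perfect cube, so E-series; the 5-jet and mu = 8 give E_8.

E8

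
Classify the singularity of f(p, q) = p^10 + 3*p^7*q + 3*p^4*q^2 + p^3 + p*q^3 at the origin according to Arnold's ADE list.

E_7

The Hessian of f at 0 has rank 0. Corank 2; j^3 = p^3 is a perfect cube, so E-series; the 4-jet and mu = 7 give E_7.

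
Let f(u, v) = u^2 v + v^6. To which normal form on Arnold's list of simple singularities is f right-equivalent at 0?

The Hessian of f at 0 is [[0, 0], [0, 0]] with rank 0, so corank 2. A Groebner basis of the Jacobian ideal J(f) in C{u,v} is {u^2/6 + v^5, u^3, u*v}; counting standard monomials gives mu = 7. Corank 2; j^3 = u^2*v has shape L^2 M (L != M), so D-series; mu = 7 gives D_7.

D_{7}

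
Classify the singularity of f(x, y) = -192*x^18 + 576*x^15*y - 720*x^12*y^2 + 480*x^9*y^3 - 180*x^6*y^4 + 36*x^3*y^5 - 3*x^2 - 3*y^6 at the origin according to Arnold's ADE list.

The Hessian of f at 0 has rank 1. Corank 1: A-series; mu = 5 gives A_5.

A_{5}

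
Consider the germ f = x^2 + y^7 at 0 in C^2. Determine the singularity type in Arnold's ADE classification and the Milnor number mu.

The Hessian of f at 0 is [[2, 0], [0, 0]] with rank 1, so corank 1. A Groebner basis of the Jacobian ideal J(f) in C{x,y} is {y^6, x}; counting standard monomials gives mu = 6. Corank 1: A-series; mu = 6 gives A_6.

Type A_6, Milnor number mu = 6.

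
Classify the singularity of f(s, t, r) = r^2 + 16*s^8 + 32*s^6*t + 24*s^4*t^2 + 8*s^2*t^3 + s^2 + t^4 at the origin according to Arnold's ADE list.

The Hessian of f at 0 is [[2, 0, 0], [0, 0, 0], [0, 0, 2]] with rank 2, so corank 1. A Groebner basis of the Jacobian ideal J(f) in C{s,t,r} is {t^3, s, r}; counting standard monomials gives mu = 3. Corank 1: A-series; mu = 3 gives A_3.

A3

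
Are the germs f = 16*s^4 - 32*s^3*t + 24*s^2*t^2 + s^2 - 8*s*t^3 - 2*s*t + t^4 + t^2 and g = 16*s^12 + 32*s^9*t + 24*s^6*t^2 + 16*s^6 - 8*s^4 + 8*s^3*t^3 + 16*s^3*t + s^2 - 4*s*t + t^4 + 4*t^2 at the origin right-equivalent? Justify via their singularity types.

The Hessian of f at 0 has rank 1. Corank 1: A-series; mu = 3 gives A_3. The Hessian of g at 0 has rank 1. Corank 1: A-series; mu = 3 gives A_3. Both have type A_3, hence right-equivalent.

Yes.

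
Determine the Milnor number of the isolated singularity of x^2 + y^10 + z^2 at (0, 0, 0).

The Hessian of f at 0 has rank 2. Corank 1: A-series; mu = 9 gives A_9.

9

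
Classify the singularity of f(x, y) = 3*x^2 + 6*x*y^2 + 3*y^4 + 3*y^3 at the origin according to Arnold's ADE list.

A_{2}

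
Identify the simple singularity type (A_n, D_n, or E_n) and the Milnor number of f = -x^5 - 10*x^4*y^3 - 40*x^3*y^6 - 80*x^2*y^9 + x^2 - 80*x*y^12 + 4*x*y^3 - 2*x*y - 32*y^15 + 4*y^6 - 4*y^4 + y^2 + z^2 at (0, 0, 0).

The Hessian of f at 0 is [[2, -2, 0], [-2, 2, 0], [0, 0, 2]] with rank 2, so corank 1. A Groebner basis of the Jacobian ideal J(f) in C{x,y,z} is {x/2 + y^3 - y/2, x^2 - y^2, x*y - y^2, z}; counting standard monomials gives mu = 4. Corank 1: A-series; mu = 4 gives A_4.

Type A_{4}, Milnor number mu = 4.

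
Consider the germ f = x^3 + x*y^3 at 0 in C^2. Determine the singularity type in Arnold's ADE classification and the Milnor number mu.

Type E_{7}, Milnor number mu = 7.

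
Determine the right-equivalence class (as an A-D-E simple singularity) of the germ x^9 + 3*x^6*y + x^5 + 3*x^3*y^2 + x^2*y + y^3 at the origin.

The Hessian of f at 0 has rank 0. Corank 2; j^3 = y*(x^2 + y^2) splits into three distinct lines over C (the quadratic factor has nonzero discriminant), so D_4.

D_{4}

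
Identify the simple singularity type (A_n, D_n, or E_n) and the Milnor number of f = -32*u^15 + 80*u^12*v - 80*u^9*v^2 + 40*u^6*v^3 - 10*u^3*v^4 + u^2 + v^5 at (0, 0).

The Hessian of f at 0 has rank 1. Corank 1: A-series; mu = 4 gives A_4.

Type A_4, Milnor number mu = 4.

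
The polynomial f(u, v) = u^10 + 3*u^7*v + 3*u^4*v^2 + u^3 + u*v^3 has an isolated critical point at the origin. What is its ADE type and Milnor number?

The Hessian of f at 0 is [[0, 0], [0, 0]] with rank 0, so corank 2. A Groebner basis of the Jacobian ideal J(f) in C{u,v} is {u^3, u*v^2, 3*u^2 + v^3}; counting standard monomials gives mu = 7. Corank 2; j^3 = u^3 is a perfect cube, so E-series; the 4-jet and mu = 7 give E_7.

Type E7, Milnor number mu = 7.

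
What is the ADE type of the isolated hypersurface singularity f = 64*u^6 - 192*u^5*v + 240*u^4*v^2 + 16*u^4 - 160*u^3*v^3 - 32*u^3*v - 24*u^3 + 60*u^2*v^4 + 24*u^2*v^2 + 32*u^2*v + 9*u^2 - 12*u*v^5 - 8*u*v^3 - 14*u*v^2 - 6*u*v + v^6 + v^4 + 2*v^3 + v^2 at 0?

The Hessian of f at 0 is [[18, -6], [-6, 2]] with rank 1, so corank 1. A Groebner basis of the Jacobian ideal J(f) in C{u,v} is {u*v^2 - 54*u*v - 405*u/4 + 87*v^2/4 + 135*v/4, -135*u*v - 243*u + v^3 + 54*v^2 + 81*v, u^2 - u*v - 3*u/4 + v^2/4 + v/4}; counting standard monomials gives mu = 5. Corank 1: A-series; mu = 5 gives A_5.

A_5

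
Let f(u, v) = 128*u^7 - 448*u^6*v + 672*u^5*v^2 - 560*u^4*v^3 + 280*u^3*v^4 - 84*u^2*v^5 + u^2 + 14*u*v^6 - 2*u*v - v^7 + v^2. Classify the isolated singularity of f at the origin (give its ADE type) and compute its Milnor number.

Type A_6, Milnor number mu = 6.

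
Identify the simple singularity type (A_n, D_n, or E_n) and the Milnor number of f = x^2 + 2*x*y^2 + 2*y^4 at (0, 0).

The Hessian of f at 0 is [[2, 0], [0, 0]] with rank 1, so corank 1. A Groebner basis of the Jacobian ideal J(f) in C{x,y} is {x^2, x*y, x + y^2}; counting standard monomials gives mu = 3. Corank 1: A-series; mu = 3 gives A_3.

Type A_{3}, Milnor number mu = 3.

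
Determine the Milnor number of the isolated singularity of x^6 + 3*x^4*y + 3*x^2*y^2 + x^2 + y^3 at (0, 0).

2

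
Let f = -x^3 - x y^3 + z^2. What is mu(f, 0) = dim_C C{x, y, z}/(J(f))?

The Hessian of f at 0 has rank 1. Corank 2; j^3 = -x^3 is a perfect cube, so E-series; the 4-jet and mu = 7 give E_7.

7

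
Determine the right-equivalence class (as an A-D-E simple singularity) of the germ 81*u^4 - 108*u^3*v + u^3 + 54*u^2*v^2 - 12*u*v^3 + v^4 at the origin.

E_6

The Hessian of f at 0 has rank 0. Corank 2; j^3 = u^3 is a perfect cube, so E-series; the 4-jet and mu = 6 give E_6.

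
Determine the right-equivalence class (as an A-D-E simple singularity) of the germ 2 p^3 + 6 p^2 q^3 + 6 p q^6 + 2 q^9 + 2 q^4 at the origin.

E_{6}

The Hessian of f at 0 is [[0, 0], [0, 0]] with rank 0, so corank 2. A Groebner basis of the Jacobian ideal J(f) in C{p,q} is {q^3, p^2}; counting standard monomials gives mu = 6. Corank 2; j^3 = 2*p^3 is a perfect cube, so E-series; the 4-jet and mu = 6 give E_6.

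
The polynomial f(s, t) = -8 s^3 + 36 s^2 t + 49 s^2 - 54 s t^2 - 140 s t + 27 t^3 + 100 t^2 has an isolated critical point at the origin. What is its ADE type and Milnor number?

Type A2, Milnor number mu = 2.

The Hessian of f at 0 is [[98, -140], [-140, 200]] with rank 1, so corank 1. A Groebner basis of the Jacobian ideal J(f) in C{s,t} is {t^2, s - 10*t/7}; counting standard monomials gives mu = 2. Corank 1: A-series; mu = 2 gives A_2.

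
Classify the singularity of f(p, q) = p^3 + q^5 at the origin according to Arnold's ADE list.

The Hessian of f at 0 is [[0, 0], [0, 0]] with rank 0, so corank 2. A Groebner basis of the Jacobian ideal J(f) in C{p,q} is {q^4, p^2}; counting standard monomials gives mu = 8. Corank 2; j^3 = p^3 is a perfect cube, so E-series; the 5-jet and mu = 8 give E_8.

E8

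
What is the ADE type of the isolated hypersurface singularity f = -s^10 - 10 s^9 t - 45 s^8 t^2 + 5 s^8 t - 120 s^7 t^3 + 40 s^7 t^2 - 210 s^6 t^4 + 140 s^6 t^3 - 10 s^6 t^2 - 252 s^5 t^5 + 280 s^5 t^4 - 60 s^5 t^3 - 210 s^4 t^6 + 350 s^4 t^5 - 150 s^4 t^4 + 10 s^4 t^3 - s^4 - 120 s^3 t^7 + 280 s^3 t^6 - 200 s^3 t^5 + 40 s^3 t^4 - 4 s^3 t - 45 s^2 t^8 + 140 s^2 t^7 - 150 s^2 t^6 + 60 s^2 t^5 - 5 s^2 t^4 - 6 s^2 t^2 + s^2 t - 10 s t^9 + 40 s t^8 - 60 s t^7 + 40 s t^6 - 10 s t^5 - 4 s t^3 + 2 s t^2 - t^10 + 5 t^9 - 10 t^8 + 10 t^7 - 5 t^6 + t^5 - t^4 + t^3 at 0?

D6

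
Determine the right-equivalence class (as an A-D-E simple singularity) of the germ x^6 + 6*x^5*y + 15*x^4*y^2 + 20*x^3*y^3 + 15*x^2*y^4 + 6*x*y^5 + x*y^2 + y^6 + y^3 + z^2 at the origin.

D7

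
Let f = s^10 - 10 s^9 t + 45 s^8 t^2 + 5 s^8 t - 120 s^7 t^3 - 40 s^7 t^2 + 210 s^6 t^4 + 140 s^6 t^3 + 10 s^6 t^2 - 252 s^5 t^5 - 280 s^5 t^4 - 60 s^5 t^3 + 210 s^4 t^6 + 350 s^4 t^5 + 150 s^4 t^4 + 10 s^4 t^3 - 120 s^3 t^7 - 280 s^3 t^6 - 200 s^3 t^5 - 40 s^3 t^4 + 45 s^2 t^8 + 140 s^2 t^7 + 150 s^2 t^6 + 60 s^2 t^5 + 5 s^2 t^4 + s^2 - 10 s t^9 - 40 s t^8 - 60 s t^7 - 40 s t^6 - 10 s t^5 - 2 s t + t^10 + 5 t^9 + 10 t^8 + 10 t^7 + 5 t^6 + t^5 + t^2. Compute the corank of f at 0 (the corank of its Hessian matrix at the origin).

1

Hessian at 0 has rank 1.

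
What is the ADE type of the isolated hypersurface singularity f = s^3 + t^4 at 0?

The Hessian of f at 0 has rank 0. Corank 2; j^3 = s^3 is a perfect cube, so E-series; the 4-jet and mu = 6 give E_6.

E_6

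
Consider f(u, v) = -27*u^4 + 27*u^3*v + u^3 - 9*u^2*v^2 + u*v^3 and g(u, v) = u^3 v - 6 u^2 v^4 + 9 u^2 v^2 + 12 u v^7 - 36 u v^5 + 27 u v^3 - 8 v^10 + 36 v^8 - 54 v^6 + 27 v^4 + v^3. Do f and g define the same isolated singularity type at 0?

Yes.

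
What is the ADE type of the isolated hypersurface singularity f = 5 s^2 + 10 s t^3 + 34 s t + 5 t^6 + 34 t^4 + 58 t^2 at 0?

The Hessian of f at 0 is [[10, 34], [34, 116]] with rank 2, so corank 0. A Groebner basis of the Jacobian ideal J(f) in C{s,t} is {s, t}; counting standard monomials gives mu = 1. Corank 0: nondegenerate Morse point, so A_1.

A1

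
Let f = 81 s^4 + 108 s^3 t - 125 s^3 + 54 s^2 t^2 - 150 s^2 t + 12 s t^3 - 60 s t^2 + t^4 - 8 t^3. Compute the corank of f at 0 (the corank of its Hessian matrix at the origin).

Hessian at 0 has rank 0.

2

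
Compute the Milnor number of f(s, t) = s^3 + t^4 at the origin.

6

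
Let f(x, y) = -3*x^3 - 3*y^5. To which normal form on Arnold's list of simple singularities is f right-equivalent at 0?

The Hessian of f at 0 has rank 0. Corank 2; j^3 = -3*x^3 is a perfect cube, so E-series; the 5-jet and mu = 8 give E_8.

E_{8}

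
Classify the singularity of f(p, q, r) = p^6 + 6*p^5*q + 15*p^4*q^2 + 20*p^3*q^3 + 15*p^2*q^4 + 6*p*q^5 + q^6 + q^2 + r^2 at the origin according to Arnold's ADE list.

The Hessian of f at 0 has rank 2. Corank 1: A-series; mu = 5 gives A_5.

A5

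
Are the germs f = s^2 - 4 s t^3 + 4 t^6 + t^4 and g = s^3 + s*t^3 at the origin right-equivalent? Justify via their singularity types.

No.

The Hessian of f at 0 is [[2, 0], [0, 0]] with rank 1, so corank 1. A Groebner basis of the Jacobian ideal J(f) in C{s,t} is {t^3, s}; counting standard monomials gives mu = 3. Corank 1: A-series; mu = 3 gives A_3. The Hessian of g at 0 is [[0, 0], [0, 0]] with rank 0, so corank 2. A Groebner basis of the Jacobian ideal J(g) in C{s,t} is {s^3, s*t^2, 3*s^2 + t^3}; counting standard monomials gives mu = 7. Corank 2; j^3 = s^3 is a perfect cube, so E-series; the 4-jet and mu = 7 give E_7. f is A_3 but g is E_7, hence not right-equivalent.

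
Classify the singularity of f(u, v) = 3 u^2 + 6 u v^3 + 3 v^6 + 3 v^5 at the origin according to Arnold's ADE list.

A_4

The Hessian of f at 0 has rank 1. Corank 1: A-series; mu = 4 gives A_4.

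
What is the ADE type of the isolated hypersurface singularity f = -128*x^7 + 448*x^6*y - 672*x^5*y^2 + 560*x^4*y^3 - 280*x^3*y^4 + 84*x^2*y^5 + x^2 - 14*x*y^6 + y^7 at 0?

A_6

The Hessian of f at 0 has rank 1. Corank 1: A-series; mu = 6 gives A_6.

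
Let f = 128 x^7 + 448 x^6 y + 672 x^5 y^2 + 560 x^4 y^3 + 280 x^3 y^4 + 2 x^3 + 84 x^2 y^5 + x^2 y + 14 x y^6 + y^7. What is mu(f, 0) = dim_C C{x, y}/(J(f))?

8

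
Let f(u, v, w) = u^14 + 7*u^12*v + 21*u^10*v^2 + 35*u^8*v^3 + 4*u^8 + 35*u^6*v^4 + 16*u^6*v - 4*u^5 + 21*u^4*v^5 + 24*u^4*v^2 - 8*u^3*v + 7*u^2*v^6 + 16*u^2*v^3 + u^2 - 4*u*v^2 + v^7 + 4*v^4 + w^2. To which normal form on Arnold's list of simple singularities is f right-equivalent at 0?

The Hessian of f at 0 has rank 2. Corank 1: A-series; mu = 6 gives A_6.

A_{6}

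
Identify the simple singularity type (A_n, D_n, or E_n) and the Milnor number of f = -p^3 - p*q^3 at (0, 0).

Type E7, Milnor number mu = 7.

The Hessian of f at 0 has rank 0. Corank 2; j^3 = -p^3 is a perfect cube, so E-series; the 4-jet and mu = 7 give E_7.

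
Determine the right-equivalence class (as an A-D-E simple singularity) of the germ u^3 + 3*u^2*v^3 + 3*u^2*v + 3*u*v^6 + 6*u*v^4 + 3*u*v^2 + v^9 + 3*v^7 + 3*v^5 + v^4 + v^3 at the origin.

E6

The Hessian of f at 0 is [[0, 0], [0, 0]] with rank 0, so corank 2. A Groebner basis of the Jacobian ideal J(f) in C{u,v} is {v^3, u^2 + 2*u*v + v^2}; counting standard monomials gives mu = 6. Corank 2; j^3 = (u + v)^3 is a perfect cube, so E-series; the 4-jet and mu = 6 give E_6.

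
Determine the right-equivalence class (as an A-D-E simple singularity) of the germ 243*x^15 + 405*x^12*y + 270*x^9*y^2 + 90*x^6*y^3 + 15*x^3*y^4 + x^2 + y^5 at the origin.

The Hessian of f at 0 has rank 1. Corank 1: A-series; mu = 4 gives A_4.

A4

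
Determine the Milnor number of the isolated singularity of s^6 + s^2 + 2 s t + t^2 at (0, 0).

5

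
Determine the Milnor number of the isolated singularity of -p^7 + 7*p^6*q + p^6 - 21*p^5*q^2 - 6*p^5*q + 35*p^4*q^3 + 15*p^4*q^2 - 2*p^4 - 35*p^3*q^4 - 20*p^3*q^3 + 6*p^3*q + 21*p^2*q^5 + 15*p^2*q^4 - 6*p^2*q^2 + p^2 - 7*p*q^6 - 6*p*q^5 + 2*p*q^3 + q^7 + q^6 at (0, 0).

The Hessian of f at 0 has rank 1. Corank 1: A-series; mu = 6 gives A_6.

6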